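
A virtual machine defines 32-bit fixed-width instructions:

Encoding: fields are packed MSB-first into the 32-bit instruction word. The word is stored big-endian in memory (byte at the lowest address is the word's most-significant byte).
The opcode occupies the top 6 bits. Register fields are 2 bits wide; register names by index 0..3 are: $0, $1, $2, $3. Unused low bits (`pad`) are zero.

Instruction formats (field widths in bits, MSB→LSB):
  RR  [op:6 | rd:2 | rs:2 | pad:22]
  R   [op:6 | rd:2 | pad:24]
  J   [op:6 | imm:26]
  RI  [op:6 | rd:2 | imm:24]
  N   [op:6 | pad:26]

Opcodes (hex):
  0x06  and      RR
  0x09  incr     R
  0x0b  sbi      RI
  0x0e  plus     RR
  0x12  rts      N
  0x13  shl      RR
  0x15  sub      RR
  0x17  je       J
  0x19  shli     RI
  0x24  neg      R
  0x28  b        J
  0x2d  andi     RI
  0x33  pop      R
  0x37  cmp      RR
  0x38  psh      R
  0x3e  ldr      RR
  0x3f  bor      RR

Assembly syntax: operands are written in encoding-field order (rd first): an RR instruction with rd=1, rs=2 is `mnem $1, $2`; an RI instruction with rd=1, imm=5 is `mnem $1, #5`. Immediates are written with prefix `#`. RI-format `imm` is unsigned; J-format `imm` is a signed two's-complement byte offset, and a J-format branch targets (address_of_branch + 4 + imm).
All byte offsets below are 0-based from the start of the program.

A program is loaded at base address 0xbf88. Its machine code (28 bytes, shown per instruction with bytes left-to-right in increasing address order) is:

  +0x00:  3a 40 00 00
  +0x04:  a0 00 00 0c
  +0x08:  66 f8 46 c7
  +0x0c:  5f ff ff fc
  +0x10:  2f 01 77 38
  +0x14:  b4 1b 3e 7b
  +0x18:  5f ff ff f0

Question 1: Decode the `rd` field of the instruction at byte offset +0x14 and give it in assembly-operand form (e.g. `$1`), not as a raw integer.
$0

off 0x14: read b4 1b 3e 7b as big → 0xb41b3e7b
  opcode bits[31:26]=0x2d: andi/RI
  rd: (w>>24)&0x3=0x0 → $0
  imm: (w>>0)&0xffffff=0x1b3e7b → #1785467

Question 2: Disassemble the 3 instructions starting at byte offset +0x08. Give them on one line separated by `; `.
shli $2, #16271047; je #-4; sbi $3, #96056

off 0x08: read 66 f8 46 c7 as big → 0x66f846c7
  top 6b → 0x19 → shli [RI]
  [25:24] rd=2 = $2
  [23:0] imm=16271047 = #16271047
off 0x0c: read 5f ff ff fc as big → 0x5ffffffc
  top 6b → 0x17 → je [J]
  [25:0] imm=67108860 (s26→-4) = #-4
off 0x10: read 2f 01 77 38 as big → 0x2f017738
  top 6b → 0xb → sbi [RI]
  [25:24] rd=3 = $3
  [23:0] imm=96056 = #96056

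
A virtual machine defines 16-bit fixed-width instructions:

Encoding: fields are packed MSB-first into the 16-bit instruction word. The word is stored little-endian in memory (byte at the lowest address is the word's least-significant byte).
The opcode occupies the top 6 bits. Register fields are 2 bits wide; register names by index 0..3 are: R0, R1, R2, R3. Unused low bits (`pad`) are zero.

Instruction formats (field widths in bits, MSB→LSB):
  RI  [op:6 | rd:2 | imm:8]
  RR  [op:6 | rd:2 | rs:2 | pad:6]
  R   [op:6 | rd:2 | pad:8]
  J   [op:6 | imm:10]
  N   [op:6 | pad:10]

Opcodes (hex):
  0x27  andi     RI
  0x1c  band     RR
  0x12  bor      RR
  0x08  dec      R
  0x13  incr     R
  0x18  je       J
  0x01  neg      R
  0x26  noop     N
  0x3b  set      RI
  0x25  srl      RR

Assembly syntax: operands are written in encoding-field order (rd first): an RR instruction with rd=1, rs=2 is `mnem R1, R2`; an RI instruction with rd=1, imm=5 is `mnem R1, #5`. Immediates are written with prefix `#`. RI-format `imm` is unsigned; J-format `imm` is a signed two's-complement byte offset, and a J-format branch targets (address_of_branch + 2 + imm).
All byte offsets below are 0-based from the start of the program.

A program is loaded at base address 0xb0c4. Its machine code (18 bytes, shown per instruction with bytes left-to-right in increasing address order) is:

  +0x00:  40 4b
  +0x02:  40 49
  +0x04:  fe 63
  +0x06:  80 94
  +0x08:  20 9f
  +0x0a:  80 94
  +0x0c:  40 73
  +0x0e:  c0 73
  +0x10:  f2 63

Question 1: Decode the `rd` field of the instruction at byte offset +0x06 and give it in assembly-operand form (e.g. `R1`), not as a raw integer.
[06] 80 94 → 0x9480
  opcode bits[15:10]=0x25: srl/RR
  rd: (w>>8)&0x3=0x0 → R0
  rs: (w>>6)&0x3=0x2 → R2

R0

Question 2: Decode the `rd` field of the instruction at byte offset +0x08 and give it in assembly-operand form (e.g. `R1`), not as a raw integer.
R3

off 0x08: read 20 9f as little → 0x9f20
  opcode bits[15:10]=0x27: andi/RI
  [9:8] rd=3 = R3
  [7:0] imm=32 = #32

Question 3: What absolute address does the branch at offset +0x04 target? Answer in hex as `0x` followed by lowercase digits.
0xb0c8

off 0x04: read fe 63 as little → 0x63fe
  opcode bits[15:10]=0x18: je/J
  imm: (w>>0)&0x3ff=0x3fe (s10→-2) → #-2
  target = base 0xb0c4 + off 0x04 + 2 + imm -2 = 0xb0c8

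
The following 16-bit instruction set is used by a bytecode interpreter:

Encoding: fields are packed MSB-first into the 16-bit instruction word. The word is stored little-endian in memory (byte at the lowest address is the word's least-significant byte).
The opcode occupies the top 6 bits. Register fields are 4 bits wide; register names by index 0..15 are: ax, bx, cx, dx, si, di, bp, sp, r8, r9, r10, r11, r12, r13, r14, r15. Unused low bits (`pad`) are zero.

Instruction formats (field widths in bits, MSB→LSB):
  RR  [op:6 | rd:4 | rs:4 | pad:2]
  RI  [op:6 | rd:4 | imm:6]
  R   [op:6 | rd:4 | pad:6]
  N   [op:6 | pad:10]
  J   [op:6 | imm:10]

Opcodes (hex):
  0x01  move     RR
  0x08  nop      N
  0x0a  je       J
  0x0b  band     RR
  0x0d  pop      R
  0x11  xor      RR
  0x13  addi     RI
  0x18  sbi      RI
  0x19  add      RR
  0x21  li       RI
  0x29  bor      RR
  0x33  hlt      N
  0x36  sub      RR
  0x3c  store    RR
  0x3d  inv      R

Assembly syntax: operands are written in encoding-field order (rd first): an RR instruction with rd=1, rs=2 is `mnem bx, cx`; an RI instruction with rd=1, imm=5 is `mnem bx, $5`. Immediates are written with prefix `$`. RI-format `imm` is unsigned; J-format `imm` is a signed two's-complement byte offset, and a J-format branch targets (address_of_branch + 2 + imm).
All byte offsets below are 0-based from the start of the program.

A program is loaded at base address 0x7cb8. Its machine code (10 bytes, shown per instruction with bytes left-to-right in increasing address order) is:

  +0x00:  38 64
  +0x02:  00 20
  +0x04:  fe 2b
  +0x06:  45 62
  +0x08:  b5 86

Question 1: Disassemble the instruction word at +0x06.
sbi r9, $5

off 0x06: read 45 62 as little → 0x6245
  op=0x6245>>10=0x18 ⇒ sbi (RI)
  [9:6] rd=9 = r9
  [5:0] imm=5 = $5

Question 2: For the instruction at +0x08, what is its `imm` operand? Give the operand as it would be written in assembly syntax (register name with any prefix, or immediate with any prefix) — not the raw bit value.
$53

off 0x08: read b5 86 as little → 0x86b5
  opcode bits[15:10]=0x21: li/RI
  [9:6] rd=10 = r10
  [5:0] imm=53 = $53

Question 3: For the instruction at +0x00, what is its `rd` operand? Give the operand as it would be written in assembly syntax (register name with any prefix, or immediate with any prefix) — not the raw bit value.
ax

+0x00: 38 64 ⇒ word 0x6438 (little)
  op=0x6438>>10=0x19 ⇒ add (RR)
  [9:6] rd=0 = ax
  [5:2] rs=14 = r14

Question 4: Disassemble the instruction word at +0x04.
@+04  little-endian(fe 2b) = 0x2bfe
  op=0x2bfe>>10=0xa ⇒ je (J)
  [9:0] imm=1022 (s10→-2) = $-2

je $-2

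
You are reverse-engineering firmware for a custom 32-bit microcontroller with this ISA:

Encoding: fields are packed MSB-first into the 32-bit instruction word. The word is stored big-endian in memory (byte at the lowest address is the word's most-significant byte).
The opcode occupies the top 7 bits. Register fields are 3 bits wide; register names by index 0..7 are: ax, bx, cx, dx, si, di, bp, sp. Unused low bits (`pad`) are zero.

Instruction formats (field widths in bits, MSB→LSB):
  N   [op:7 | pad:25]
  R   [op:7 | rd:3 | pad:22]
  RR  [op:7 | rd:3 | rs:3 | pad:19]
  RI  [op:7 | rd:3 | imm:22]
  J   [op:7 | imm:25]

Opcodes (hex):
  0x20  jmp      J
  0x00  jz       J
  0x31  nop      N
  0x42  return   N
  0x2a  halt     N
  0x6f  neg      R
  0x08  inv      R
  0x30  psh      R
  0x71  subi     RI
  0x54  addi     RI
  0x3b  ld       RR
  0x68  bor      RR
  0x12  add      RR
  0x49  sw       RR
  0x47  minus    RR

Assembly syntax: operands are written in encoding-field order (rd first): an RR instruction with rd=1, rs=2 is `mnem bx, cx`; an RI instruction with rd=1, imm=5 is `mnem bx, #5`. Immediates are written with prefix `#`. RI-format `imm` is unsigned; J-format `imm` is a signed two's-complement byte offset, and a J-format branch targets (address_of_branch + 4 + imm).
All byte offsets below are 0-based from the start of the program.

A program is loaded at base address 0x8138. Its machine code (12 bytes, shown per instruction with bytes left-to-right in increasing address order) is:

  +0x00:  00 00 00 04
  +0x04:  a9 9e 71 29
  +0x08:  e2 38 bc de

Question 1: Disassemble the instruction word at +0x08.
@+08  big-endian(e2 38 bc de) = 0xe238bcde
  top 7b → 0x71 → subi [RI]
  rd@[24:22]=0x0 ⇒ ax
  imm@[21:0]=0x38bcde ⇒ #3718366

subi ax, #3718366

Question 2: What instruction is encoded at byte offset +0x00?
jz #4

@+00  big-endian(00 00 00 04) = 0x00000004
  opcode bits[31:25]=0x0: jz/J
  imm: (w>>0)&0x1ffffff=0x4 → #4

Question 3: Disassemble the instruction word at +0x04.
addi bp, #1995049

[04] a9 9e 71 29 → 0xa99e7129
  op=0xa99e7129>>25=0x54 ⇒ addi (RI)
  rd: (w>>22)&0x7=0x6 → bp
  imm: (w>>0)&0x3fffff=0x1e7129 → #1995049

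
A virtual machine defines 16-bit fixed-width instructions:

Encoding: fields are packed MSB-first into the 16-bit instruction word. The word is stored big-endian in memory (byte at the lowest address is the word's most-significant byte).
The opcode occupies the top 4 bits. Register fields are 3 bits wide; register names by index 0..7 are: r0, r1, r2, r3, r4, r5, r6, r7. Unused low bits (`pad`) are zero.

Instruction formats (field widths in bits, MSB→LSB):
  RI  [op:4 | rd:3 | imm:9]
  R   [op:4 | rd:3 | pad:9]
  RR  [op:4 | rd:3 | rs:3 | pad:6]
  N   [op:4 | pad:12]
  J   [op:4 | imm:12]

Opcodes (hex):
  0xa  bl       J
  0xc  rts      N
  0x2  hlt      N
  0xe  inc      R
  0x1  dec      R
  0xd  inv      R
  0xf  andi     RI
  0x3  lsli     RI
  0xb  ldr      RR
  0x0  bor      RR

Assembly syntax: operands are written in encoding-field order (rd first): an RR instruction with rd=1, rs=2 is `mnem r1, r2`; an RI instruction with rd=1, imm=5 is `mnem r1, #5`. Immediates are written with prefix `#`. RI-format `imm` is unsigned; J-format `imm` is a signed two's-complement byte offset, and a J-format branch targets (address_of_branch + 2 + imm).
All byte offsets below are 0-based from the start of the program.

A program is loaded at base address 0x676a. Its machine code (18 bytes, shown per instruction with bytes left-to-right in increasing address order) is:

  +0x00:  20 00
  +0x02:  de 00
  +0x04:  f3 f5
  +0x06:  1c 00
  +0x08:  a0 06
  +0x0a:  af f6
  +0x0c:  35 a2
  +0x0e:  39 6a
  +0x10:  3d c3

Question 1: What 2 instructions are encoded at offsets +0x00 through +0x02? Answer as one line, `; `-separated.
off 0x00: read 20 00 as big → 0x2000
  top 4b → 0x2 → hlt [N]
off 0x02: read de 00 as big → 0xde00
  top 4b → 0xd → inv [R]
  rd@[11:9]=0x7 ⇒ r7

hlt; inv r7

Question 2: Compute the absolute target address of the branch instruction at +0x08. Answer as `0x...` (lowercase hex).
off 0x08: read a0 06 as big → 0xa006
  opcode bits[15:12]=0xa: bl/J
  imm: (w>>0)&0xfff=0x6 → #6
  target = base 0x676a + off 0x08 + 2 + imm 6 = 0x677a

0x677a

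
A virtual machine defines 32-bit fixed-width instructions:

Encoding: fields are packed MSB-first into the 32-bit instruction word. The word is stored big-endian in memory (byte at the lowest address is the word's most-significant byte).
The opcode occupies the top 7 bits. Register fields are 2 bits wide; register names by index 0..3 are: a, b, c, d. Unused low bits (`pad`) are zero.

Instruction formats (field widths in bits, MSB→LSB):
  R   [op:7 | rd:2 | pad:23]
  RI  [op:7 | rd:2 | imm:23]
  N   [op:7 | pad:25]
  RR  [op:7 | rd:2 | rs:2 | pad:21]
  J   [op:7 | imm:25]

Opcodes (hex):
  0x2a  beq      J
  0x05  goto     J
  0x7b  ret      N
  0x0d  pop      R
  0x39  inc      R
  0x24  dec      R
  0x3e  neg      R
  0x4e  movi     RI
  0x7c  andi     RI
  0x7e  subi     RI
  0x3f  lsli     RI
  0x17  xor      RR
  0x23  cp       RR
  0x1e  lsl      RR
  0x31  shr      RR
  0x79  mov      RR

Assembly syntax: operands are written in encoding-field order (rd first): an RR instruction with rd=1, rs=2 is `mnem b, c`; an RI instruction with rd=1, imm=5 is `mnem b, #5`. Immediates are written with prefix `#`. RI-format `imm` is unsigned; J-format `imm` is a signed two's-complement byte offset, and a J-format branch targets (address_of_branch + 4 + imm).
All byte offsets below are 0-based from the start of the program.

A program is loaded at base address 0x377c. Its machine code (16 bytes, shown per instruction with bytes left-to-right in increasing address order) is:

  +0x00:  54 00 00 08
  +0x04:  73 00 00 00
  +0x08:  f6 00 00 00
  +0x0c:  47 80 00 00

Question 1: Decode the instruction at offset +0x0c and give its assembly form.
[0c] 47 80 00 00 → 0x47800000
  opcode bits[31:25]=0x23: cp/RR
  rd@[24:23]=0x3 ⇒ d
  rs@[22:21]=0x0 ⇒ a

cp d, a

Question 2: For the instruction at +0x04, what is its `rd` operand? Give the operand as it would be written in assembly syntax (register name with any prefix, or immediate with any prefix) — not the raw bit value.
[04] 73 00 00 00 → 0x73000000
  top 7b → 0x39 → inc [R]
  rd: (w>>23)&0x3=0x2 → c

c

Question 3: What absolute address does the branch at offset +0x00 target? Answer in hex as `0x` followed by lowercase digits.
0x3788

+0x00: 54 00 00 08 ⇒ word 0x54000008 (big)
  op=0x54000008>>25=0x2a ⇒ beq (J)
  [24:0] imm=8 = #8
  target = base 0x377c + off 0x00 + 4 + imm 8 = 0x3788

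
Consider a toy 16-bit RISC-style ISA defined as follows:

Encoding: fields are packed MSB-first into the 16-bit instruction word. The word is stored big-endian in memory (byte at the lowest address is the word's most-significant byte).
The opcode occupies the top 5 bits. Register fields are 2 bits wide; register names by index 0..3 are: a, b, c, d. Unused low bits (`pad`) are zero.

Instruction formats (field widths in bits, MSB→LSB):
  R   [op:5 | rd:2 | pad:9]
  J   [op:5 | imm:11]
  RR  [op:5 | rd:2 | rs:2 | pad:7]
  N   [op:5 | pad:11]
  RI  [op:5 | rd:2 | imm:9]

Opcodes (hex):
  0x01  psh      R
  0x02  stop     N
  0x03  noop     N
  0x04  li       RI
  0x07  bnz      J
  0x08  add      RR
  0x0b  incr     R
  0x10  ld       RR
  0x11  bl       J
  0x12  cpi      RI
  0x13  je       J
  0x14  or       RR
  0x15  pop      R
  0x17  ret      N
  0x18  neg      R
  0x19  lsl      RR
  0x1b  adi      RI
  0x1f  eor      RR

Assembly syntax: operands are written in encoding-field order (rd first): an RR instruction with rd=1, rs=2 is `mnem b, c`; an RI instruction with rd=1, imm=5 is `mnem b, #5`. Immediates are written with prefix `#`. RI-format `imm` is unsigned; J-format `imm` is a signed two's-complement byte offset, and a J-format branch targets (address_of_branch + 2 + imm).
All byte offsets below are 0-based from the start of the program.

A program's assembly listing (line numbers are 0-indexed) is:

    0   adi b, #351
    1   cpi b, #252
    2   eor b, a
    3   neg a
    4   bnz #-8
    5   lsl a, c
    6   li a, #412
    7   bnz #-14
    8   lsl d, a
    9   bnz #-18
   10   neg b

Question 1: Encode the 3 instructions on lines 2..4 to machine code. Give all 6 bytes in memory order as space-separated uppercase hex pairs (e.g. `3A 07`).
L2: eor op=0x1f:5|rd=1:2|rs=0:2|pad=0:7 ⇒ 0xfa00 ⇒ big fa 00
L3: neg op=0x18:5|rd=0:2|pad=0:9 ⇒ 0xc000 ⇒ big c0 00
L4: bnz op=0x7:5|imm=-8:11 ⇒ 0x3ff8 ⇒ big 3f f8

FA 00 C0 00 3F F8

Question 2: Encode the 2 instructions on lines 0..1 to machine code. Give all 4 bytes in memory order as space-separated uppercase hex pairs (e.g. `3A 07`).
0. adi fields op=0x1b:5|rd=1:2|imm=351:9 → word db5fh → db 5f
1. cpi fields op=0x12:5|rd=1:2|imm=252:9 → word 92fch → 92 fc

DB 5F 92 FC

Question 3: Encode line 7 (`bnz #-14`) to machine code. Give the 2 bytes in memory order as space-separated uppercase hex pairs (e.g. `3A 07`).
7. bnz fields op=0x7:5|imm=-14:11 → word 3ff2h → 3f f2

3F F2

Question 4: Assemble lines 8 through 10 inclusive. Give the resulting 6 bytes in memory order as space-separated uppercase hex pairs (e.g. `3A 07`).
CE 00 3F EE C2 00

L8: lsl op=0x19:5|rd=3:2|rs=0:2|pad=0:7 ⇒ 0xce00 ⇒ big ce 00
L9: bnz op=0x7:5|imm=-18:11 ⇒ 0x3fee ⇒ big 3f ee
L10: neg op=0x18:5|rd=1:2|pad=0:9 ⇒ 0xc200 ⇒ big c2 00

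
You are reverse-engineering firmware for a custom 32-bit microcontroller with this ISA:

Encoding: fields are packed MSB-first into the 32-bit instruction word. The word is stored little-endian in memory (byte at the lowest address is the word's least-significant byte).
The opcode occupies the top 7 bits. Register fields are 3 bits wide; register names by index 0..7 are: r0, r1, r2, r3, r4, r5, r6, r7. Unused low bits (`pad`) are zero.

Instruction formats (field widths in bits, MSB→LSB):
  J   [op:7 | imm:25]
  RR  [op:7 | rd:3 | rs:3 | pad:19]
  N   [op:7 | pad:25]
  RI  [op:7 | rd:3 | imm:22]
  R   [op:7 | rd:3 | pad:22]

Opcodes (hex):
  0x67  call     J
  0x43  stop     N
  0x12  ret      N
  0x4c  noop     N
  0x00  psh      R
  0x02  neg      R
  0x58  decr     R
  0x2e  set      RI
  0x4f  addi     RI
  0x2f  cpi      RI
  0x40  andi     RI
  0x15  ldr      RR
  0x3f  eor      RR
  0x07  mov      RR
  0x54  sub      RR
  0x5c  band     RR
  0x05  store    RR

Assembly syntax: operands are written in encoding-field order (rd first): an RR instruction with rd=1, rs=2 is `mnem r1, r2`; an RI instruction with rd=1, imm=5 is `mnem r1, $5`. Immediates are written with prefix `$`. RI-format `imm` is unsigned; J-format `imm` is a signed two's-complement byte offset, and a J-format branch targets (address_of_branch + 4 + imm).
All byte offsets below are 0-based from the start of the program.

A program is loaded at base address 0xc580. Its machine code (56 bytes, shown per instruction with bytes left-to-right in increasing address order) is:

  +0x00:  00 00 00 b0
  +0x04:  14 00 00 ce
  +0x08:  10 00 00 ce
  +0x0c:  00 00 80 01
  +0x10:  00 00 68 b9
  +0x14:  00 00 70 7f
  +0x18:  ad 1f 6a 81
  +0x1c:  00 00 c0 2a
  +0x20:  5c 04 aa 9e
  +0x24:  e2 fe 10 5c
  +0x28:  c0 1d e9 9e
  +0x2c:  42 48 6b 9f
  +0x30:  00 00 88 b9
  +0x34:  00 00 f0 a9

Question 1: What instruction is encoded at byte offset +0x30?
[30] 00 00 88 b9 → 0xb9880000
  top 7b → 0x5c → band [RR]
  rd@[24:22]=0x6 ⇒ r6
  rs@[21:19]=0x1 ⇒ r1

band r6, r1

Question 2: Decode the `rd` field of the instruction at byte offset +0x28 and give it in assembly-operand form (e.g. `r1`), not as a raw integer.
r3

@+28  little-endian(c0 1d e9 9e) = 0x9ee91dc0
  top 7b → 0x4f → addi [RI]
  [24:22] rd=3 = r3
  [21:0] imm=2694592 = $2694592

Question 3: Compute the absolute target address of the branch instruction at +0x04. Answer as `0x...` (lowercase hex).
0xc59c

@+04  little-endian(14 00 00 ce) = 0xce000014
  top 7b → 0x67 → call [J]
  imm: (w>>0)&0x1ffffff=0x14 → $20
  target = base 0xc580 + off 0x04 + 4 + imm 20 = 0xc59c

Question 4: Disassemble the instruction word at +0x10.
@+10  little-endian(00 00 68 b9) = 0xb9680000
  opcode bits[31:25]=0x5c: band/RR
  [24:22] rd=5 = r5
  [21:19] rs=5 = r5

band r5, r5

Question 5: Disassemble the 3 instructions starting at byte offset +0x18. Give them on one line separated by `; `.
andi r5, $2760621; ldr r3, r0; addi r2, $2753628

+0x18: ad 1f 6a 81 ⇒ word 0x816a1fad (little)
  opcode bits[31:25]=0x40: andi/RI
  rd: (w>>22)&0x7=0x5 → r5
  imm: (w>>0)&0x3fffff=0x2a1fad → $2760621
+0x1c: 00 00 c0 2a ⇒ word 0x2ac00000 (little)
  opcode bits[31:25]=0x15: ldr/RR
  rd: (w>>22)&0x7=0x3 → r3
  rs: (w>>19)&0x7=0x0 → r0
+0x20: 5c 04 aa 9e ⇒ word 0x9eaa045c (little)
  opcode bits[31:25]=0x4f: addi/RI
  rd: (w>>22)&0x7=0x2 → r2
  imm: (w>>0)&0x3fffff=0x2a045c → $2753628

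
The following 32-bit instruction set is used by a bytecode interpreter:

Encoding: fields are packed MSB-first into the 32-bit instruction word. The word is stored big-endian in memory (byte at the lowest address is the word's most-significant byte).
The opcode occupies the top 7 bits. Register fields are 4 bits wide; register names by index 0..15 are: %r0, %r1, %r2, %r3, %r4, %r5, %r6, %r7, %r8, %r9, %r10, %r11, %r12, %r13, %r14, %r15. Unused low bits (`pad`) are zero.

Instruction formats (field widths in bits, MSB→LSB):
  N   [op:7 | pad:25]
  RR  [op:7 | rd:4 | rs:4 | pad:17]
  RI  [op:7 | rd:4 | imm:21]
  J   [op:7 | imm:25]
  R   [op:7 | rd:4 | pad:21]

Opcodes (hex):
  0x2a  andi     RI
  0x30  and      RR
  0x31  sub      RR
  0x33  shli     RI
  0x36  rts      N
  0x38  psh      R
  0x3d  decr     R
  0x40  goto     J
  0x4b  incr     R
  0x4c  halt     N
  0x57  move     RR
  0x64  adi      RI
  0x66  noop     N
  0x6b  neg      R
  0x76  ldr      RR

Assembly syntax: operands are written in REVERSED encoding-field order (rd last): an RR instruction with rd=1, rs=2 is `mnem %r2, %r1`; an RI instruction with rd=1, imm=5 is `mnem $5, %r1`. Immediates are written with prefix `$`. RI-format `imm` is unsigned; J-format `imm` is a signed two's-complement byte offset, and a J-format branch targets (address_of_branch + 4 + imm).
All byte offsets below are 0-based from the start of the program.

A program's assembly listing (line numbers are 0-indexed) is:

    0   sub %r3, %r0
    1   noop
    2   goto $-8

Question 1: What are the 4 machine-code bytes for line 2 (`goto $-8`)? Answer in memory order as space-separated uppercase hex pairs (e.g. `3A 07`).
line 2 (goto): pack op=0x40:7|imm=-8:25 = 0x81fffff8; big→ 81 ff ff f8

81 FF FF F8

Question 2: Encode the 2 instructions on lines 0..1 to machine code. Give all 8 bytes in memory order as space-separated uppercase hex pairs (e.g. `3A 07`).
L0: sub op=0x31:7|rd=0:4|rs=3:4|pad=0:17 ⇒ 0x62060000 ⇒ big 62 06 00 00
L1: noop op=0x66:7|pad=0:25 ⇒ 0xcc000000 ⇒ big cc 00 00 00

62 06 00 00 CC 00 00 00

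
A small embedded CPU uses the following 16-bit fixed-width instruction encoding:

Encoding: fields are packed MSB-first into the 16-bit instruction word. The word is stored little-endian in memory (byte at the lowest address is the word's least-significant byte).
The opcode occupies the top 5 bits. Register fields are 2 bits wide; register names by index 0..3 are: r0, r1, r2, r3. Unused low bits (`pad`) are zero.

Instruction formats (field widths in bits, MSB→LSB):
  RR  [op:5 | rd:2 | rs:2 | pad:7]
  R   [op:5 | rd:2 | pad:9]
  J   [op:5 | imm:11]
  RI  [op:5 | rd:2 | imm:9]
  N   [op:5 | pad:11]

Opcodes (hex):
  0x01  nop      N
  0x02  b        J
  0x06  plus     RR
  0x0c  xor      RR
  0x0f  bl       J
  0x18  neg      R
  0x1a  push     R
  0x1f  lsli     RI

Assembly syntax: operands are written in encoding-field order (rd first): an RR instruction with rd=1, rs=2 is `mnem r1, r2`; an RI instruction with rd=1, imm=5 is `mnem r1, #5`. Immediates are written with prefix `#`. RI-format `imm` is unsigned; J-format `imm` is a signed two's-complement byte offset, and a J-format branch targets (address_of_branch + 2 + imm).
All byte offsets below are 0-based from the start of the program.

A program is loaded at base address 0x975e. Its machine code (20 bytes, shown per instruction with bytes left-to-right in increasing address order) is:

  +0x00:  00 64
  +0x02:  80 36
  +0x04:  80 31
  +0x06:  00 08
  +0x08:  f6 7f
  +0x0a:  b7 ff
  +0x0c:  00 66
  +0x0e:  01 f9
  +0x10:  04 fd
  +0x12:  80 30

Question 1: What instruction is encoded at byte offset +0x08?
bl #-10

@+08  little-endian(f6 7f) = 0x7ff6
  op=0x7ff6>>11=0xf ⇒ bl (J)
  [10:0] imm=2038 (s11→-10) = #-10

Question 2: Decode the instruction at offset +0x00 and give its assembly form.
xor r2, r0

[00] 00 64 → 0x6400
  op=0x6400>>11=0xc ⇒ xor (RR)
  [10:9] rd=2 = r2
  [8:7] rs=0 = r0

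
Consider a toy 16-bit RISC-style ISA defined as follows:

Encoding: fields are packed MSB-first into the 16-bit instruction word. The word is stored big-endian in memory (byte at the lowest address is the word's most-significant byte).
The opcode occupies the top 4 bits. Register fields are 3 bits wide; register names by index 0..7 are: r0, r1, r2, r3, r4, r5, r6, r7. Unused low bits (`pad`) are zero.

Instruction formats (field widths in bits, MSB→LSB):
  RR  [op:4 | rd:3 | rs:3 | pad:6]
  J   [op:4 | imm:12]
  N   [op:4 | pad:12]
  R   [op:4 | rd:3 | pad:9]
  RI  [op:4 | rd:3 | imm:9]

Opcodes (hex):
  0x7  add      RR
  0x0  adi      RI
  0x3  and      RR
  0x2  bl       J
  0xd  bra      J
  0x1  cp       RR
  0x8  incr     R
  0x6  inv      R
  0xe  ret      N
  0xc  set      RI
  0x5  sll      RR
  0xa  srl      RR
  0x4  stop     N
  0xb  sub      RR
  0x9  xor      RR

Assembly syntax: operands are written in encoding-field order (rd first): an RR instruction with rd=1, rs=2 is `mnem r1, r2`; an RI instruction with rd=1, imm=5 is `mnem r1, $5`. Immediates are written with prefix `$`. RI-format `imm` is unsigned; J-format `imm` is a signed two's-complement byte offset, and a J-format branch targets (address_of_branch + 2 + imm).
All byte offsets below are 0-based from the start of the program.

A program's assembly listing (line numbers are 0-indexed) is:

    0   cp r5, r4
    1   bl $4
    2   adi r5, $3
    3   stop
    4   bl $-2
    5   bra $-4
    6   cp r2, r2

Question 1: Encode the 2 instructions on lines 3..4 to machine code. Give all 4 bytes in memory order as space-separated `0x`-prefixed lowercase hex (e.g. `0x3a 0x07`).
0x40 0x00 0x2f 0xfe

3. stop fields op=0x4:4|pad=0:12 → word 4000h → 40 00
4. bl fields op=0x2:4|imm=-2:12 → word 2ffeh → 2f fe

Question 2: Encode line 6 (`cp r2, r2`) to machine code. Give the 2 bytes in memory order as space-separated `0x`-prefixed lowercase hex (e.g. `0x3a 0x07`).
0x14 0x80

L6: cp op=0x1:4|rd=2:3|rs=2:3|pad=0:6 ⇒ 0x1480 ⇒ big 14 80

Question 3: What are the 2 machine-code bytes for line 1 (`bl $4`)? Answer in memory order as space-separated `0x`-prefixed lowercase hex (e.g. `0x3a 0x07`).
L1: bl op=0x2:4|imm=4:12 ⇒ 0x2004 ⇒ big 20 04

0x20 0x04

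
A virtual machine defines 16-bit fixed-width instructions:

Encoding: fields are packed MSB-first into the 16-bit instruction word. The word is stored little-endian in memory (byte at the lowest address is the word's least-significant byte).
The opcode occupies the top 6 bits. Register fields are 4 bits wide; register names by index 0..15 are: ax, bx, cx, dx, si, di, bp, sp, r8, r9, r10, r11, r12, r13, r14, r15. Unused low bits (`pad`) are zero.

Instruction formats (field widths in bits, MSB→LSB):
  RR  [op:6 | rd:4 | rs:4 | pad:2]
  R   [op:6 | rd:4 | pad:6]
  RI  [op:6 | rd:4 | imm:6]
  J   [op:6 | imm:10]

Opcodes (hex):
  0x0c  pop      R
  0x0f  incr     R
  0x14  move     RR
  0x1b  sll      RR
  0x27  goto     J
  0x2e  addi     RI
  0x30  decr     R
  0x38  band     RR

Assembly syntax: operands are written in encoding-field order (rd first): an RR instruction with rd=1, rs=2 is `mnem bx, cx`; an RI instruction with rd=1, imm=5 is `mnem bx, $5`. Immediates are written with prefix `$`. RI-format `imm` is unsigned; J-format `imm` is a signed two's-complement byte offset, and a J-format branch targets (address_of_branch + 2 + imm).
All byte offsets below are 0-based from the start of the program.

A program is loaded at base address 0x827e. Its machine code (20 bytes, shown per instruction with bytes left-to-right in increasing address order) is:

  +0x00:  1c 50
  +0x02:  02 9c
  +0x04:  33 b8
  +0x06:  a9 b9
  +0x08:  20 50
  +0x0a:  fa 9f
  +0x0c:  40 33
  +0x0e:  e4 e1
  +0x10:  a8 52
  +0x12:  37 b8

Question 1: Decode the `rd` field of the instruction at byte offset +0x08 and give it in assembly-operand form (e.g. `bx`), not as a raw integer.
[08] 20 50 → 0x5020
  opcode bits[15:10]=0x14: move/RR
  rd: (w>>6)&0xf=0x0 → ax
  rs: (w>>2)&0xf=0x8 → r8

ax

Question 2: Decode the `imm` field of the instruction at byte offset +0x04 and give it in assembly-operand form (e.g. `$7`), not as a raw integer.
[04] 33 b8 → 0xb833
  op=0xb833>>10=0x2e ⇒ addi (RI)
  [9:6] rd=0 = ax
  [5:0] imm=51 = $51

$51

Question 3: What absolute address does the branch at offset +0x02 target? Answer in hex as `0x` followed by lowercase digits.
@+02  little-endian(02 9c) = 0x9c02
  top 6b → 0x27 → goto [J]
  [9:0] imm=2 = $2
  target = base 0x827e + off 0x02 + 2 + imm 2 = 0x8284

0x8284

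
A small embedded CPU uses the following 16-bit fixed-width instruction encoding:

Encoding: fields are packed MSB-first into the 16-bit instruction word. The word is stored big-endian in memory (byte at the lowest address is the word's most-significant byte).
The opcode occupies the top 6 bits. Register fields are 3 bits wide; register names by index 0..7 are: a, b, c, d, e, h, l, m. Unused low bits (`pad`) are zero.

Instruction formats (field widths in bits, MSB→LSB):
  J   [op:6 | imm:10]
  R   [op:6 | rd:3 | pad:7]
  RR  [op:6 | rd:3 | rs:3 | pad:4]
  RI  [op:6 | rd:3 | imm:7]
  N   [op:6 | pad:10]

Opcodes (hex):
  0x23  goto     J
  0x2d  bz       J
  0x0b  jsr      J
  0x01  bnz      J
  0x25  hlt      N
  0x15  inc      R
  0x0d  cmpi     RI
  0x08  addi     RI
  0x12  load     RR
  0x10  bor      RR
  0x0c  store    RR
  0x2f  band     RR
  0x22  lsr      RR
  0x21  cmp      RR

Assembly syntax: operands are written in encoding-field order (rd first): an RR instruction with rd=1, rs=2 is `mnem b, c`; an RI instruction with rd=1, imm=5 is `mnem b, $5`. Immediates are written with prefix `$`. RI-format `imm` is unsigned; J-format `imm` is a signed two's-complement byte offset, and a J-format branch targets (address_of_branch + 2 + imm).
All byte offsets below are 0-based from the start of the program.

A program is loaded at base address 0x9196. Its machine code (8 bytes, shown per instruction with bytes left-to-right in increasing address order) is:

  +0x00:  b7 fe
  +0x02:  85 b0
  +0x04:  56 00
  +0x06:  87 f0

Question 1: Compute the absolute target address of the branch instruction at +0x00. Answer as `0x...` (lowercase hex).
@+00  big-endian(b7 fe) = 0xb7fe
  op=0xb7fe>>10=0x2d ⇒ bz (J)
  imm@[9:0]=0x3fe (s10→-2) ⇒ $-2
  target = base 0x9196 + off 0x00 + 2 + imm -2 = 0x9196

0x9196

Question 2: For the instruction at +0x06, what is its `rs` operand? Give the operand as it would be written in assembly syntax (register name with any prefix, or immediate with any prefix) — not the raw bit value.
[06] 87 f0 → 0x87f0
  opcode bits[15:10]=0x21: cmp/RR
  [9:7] rd=7 = m
  [6:4] rs=7 = m

m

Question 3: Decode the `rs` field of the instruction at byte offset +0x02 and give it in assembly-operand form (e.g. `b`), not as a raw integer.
d

+0x02: 85 b0 ⇒ word 0x85b0 (big)
  op=0x85b0>>10=0x21 ⇒ cmp (RR)
  rd: (w>>7)&0x7=0x3 → d
  rs: (w>>4)&0x7=0x3 → d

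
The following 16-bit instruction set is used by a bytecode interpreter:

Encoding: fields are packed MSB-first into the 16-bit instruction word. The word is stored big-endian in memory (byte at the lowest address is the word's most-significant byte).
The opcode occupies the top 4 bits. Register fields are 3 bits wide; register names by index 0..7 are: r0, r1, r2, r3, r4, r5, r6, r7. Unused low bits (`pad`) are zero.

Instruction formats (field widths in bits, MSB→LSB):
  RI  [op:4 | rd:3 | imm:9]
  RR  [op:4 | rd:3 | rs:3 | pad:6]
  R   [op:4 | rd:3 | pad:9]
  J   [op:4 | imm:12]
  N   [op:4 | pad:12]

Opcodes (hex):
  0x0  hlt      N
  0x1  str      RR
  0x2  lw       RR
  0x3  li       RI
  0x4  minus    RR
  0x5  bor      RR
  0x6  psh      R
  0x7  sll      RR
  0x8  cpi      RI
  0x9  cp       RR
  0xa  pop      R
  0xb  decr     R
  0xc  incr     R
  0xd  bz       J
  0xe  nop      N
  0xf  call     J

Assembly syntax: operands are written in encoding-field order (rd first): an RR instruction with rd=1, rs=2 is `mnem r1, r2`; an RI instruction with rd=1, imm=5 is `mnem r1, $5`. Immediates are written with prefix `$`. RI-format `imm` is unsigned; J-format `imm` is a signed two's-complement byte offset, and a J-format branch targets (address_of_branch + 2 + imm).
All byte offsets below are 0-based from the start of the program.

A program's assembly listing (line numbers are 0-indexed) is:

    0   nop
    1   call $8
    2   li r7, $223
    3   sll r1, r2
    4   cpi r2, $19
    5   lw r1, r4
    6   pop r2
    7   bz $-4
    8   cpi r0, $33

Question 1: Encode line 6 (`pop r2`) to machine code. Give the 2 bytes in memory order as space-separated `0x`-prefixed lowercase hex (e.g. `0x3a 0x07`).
6. pop fields op=0xa:4|rd=2:3|pad=0:9 → word a400h → a4 00

0xa4 0x00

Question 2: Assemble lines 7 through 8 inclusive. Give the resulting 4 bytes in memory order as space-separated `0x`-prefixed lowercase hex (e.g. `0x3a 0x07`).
L7: bz op=0xd:4|imm=-4:12 ⇒ 0xdffc ⇒ big df fc
L8: cpi op=0x8:4|rd=0:3|imm=33:9 ⇒ 0x8021 ⇒ big 80 21

0xdf 0xfc 0x80 0x21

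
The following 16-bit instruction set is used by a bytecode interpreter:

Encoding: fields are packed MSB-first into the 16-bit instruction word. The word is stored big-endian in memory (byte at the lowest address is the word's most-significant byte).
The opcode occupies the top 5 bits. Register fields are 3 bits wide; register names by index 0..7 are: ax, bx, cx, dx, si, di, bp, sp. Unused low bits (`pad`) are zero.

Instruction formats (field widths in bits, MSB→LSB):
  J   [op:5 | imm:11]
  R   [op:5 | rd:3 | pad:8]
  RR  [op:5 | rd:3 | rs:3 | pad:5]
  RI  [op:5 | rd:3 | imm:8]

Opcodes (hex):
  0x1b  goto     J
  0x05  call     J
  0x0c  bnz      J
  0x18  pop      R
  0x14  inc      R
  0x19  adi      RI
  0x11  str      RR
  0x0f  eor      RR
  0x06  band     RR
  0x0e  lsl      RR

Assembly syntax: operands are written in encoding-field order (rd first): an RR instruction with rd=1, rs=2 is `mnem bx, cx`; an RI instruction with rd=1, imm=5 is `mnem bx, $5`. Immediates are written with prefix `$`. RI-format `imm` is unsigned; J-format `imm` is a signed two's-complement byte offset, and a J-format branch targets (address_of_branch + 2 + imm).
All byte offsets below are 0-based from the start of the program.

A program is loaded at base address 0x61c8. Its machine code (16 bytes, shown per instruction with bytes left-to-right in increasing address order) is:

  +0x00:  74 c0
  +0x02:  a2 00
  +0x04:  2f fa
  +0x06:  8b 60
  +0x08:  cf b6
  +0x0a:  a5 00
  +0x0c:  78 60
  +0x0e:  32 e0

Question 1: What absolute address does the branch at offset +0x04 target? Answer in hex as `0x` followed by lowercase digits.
0x61c8

@+04  big-endian(2f fa) = 0x2ffa
  op=0x2ffa>>11=0x5 ⇒ call (J)
  [10:0] imm=2042 (s11→-6) = $-6
  target = base 0x61c8 + off 0x04 + 2 + imm -6 = 0x61c8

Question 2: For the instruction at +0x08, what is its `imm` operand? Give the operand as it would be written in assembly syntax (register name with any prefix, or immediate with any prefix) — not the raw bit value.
$182

[08] cf b6 → 0xcfb6
  op=0xcfb6>>11=0x19 ⇒ adi (RI)
  rd: (w>>8)&0x7=0x7 → sp
  imm: (w>>0)&0xff=0xb6 → $182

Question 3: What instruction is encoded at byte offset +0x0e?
band cx, sp

@+0e  big-endian(32 e0) = 0x32e0
  top 5b → 0x6 → band [RR]
  [10:8] rd=2 = cx
  [7:5] rs=7 = sp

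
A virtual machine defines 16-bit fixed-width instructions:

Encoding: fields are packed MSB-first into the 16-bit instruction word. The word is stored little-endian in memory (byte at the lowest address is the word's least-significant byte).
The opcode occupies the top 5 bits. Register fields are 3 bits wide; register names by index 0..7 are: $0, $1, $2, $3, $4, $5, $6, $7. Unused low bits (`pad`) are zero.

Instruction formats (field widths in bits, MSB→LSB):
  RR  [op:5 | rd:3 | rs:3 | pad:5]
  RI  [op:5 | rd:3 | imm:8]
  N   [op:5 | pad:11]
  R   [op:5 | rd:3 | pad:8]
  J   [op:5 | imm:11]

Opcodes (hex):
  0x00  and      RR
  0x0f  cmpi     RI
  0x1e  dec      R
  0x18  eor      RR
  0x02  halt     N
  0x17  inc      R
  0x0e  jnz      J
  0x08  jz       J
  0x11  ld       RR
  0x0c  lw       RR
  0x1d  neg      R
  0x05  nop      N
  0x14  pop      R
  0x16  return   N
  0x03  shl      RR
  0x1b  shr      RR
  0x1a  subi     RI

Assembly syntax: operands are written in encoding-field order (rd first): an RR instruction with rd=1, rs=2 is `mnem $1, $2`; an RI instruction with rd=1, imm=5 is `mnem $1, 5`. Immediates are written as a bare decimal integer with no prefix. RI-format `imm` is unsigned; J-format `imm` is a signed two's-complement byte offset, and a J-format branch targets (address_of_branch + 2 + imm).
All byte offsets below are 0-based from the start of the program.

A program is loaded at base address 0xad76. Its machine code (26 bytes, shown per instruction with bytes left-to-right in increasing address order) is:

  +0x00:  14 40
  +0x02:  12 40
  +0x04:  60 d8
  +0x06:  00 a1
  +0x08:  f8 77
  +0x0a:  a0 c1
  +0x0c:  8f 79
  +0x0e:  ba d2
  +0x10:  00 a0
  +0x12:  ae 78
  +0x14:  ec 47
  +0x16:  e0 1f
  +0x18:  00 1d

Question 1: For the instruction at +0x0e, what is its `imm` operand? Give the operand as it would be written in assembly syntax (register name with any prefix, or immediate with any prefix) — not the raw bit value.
186

+0x0e: ba d2 ⇒ word 0xd2ba (little)
  op=0xd2ba>>11=0x1a ⇒ subi (RI)
  rd: (w>>8)&0x7=0x2 → $2
  imm: (w>>0)&0xff=0xba → 186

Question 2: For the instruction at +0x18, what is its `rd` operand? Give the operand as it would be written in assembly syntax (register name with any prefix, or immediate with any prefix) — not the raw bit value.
[18] 00 1d → 0x1d00
  top 5b → 0x3 → shl [RR]
  [10:8] rd=5 = $5
  [7:5] rs=0 = $0

$5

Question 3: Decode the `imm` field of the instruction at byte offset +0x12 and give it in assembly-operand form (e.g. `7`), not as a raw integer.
174

@+12  little-endian(ae 78) = 0x78ae
  op=0x78ae>>11=0xf ⇒ cmpi (RI)
  rd@[10:8]=0x0 ⇒ $0
  imm@[7:0]=0xae ⇒ 174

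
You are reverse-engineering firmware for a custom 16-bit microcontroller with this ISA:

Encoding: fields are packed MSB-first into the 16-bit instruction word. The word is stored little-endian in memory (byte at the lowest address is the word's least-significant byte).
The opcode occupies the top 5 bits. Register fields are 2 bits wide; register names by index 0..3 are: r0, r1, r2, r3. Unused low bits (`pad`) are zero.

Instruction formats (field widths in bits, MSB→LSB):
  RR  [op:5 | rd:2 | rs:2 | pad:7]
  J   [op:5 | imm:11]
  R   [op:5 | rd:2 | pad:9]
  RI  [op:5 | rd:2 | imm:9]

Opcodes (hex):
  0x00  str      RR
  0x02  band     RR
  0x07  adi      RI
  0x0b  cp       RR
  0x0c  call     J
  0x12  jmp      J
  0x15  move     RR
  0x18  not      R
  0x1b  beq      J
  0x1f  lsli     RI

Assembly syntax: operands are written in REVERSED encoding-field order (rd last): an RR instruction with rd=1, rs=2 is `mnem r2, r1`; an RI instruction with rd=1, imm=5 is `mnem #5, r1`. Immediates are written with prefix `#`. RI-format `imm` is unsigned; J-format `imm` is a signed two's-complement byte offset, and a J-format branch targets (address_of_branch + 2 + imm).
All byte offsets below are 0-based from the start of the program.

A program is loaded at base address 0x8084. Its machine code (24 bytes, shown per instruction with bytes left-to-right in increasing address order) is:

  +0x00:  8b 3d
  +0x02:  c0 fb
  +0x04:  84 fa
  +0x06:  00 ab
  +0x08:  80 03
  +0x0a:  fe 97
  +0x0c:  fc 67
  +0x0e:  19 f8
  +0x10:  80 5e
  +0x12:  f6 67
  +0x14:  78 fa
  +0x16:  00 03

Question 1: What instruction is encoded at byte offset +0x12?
off 0x12: read f6 67 as little → 0x67f6
  op=0x67f6>>11=0xc ⇒ call (J)
  imm@[10:0]=0x7f6 (s11→-10) ⇒ #-10

call #-10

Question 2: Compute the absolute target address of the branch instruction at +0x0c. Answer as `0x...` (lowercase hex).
+0x0c: fc 67 ⇒ word 0x67fc (little)
  op=0x67fc>>11=0xc ⇒ call (J)
  imm@[10:0]=0x7fc (s11→-4) ⇒ #-4
  target = base 0x8084 + off 0x0c + 2 + imm -4 = 0x808e

0x808e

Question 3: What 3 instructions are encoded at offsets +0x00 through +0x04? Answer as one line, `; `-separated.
+0x00: 8b 3d ⇒ word 0x3d8b (little)
  top 5b → 0x7 → adi [RI]
  rd: (w>>9)&0x3=0x2 → r2
  imm: (w>>0)&0x1ff=0x18b → #395
+0x02: c0 fb ⇒ word 0xfbc0 (little)
  top 5b → 0x1f → lsli [RI]
  rd: (w>>9)&0x3=0x1 → r1
  imm: (w>>0)&0x1ff=0x1c0 → #448
+0x04: 84 fa ⇒ word 0xfa84 (little)
  top 5b → 0x1f → lsli [RI]
  rd: (w>>9)&0x3=0x1 → r1
  imm: (w>>0)&0x1ff=0x84 → #132

adi #395, r2; lsli #448, r1; lsli #132, r1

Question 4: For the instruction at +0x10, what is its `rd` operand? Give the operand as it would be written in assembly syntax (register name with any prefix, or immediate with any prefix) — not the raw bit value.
@+10  little-endian(80 5e) = 0x5e80
  opcode bits[15:11]=0xb: cp/RR
  [10:9] rd=3 = r3
  [8:7] rs=1 = r1

r3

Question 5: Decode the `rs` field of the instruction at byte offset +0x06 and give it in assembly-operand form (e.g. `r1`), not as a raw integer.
@+06  little-endian(00 ab) = 0xab00
  top 5b → 0x15 → move [RR]
  rd: (w>>9)&0x3=0x1 → r1
  rs: (w>>7)&0x3=0x2 → r2

r2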